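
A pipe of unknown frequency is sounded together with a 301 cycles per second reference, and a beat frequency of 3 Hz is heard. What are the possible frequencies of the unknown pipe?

|f − 301| = 3, so f = 301 ± 3.

298 Hz or 304 Hz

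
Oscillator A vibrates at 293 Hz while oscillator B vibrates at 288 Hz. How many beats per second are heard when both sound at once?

5 Hz

The beat frequency equals the magnitude of the frequency difference.
|293 − 288| = 5 Hz.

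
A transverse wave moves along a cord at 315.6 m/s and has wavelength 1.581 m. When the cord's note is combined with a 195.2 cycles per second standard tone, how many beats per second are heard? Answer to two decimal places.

Source frequency f = v/λ = 315.6/1.581 = 199.6205 Hz.
f_beat = |199.6205 − 195.2| = 4.42 Hz.

4.42 Hz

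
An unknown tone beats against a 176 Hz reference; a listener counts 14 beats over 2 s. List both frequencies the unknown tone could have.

169 Hz or 183 Hz

Beat frequency = 14/2 = 7 Hz.
|f − 176| = 7, so f = 176 ± 7.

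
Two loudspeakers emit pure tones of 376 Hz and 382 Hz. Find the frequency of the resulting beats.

6 Hz

The beat frequency equals the magnitude of the frequency difference.
|376 − 382| = 6 Hz.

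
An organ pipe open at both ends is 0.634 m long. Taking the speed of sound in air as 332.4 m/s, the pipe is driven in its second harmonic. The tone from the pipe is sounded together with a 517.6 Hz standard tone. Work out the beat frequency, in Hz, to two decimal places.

6.69 Hz

Open pipe: f_n = n·v/(2L) = 2·332.4/(2·0.634) = 524.2902 Hz.
f_beat = |524.2902 − 517.6| = 6.69 Hz.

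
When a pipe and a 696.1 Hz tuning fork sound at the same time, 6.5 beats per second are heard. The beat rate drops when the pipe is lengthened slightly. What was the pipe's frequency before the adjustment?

702.6 Hz

|f − 696.1| = 6.5, so the pipe was at either 689.6 Hz or 702.6 Hz.
A longer pipe has a lower fundamental; the adjustment lowers the pipe's frequency.
The beat rate fell, so the adjustment moved the pipe toward 696.1 Hz — it must have started above the reference.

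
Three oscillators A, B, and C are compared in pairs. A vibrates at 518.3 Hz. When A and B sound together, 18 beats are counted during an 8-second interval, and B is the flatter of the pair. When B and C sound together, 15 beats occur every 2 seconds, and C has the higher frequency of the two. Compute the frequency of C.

523.55 Hz

A–B: Beat frequency = 18/8 = 2.25 Hz.
B is below A, so f_B = 518.3 − 2.25 = 516.05 Hz.
B–C: Beat frequency = 15/2 = 7.5 Hz.
C is above B, so f_C = 516.05 + 7.5 = 523.55 Hz.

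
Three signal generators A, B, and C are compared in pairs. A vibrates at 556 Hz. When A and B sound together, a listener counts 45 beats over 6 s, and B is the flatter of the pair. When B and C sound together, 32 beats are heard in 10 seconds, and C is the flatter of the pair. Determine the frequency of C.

A–B: Beat frequency = 45/6 = 7.5 Hz.
B is below A, so f_B = 556 − 7.5 = 548.5 Hz.
B–C: Beat frequency = 32/10 = 3.2 Hz.
C is below B, so f_C = 548.5 − 3.2 = 545.3 Hz.

545.3 Hz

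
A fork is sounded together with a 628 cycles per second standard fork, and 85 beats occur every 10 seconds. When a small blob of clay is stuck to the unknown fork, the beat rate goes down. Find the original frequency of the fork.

Beat frequency = 85/10 = 8.5 Hz.
|f − 628| = 8.5, so the fork was at either 619.5 Hz or 636.5 Hz.
Adding mass to a fork lowers its frequency; the adjustment lowers the fork's frequency.
The beat rate fell, so the adjustment moved the fork toward 628 Hz — it must have started above the reference.

636.5 Hz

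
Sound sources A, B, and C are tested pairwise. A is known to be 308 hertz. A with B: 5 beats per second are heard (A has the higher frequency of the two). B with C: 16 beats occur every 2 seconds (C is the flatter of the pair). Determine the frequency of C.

B is below A, so f_B = 308 − 5 = 303 Hz.
B–C: Beat frequency = 16/2 = 8 Hz.
C is below B, so f_C = 303 − 8 = 295 Hz.

295 Hz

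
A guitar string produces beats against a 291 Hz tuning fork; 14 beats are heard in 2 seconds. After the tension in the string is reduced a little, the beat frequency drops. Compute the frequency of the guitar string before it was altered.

298 Hz

Beat frequency = 14/2 = 7 Hz.
|f − 291| = 7, so the guitar string was at either 284 Hz or 298 Hz.
Lower tension means lower frequency; the adjustment lowers the guitar string's frequency.
The beat rate fell, so the adjustment moved the guitar string toward 291 Hz — it must have started above the reference.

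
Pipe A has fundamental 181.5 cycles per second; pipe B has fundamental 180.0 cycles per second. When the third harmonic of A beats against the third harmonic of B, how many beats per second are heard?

Third harmonic of the first: 3·181.5 = 544.5 Hz.
Third harmonic of the second: 3·180.0 = 540.0 Hz.
f_beat = |544.5 − 540.0| = 4.5 Hz.

4.5 Hz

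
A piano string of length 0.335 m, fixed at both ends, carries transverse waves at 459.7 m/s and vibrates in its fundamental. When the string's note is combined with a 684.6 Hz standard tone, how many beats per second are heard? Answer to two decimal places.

For a string fixed at both ends, f_n = n·v/(2L) = 1·459.7/(2·0.335) = 686.1194 Hz.
f_beat = |686.1194 − 684.6| = 1.52 Hz.

1.52 Hz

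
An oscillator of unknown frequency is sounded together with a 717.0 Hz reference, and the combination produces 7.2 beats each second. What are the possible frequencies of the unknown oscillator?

|f − 717.0| = 7.2, so f = 717.0 ± 7.2.

709.8 Hz or 724.2 Hz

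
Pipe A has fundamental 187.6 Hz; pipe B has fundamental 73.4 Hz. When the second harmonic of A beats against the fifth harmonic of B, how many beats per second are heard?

Second harmonic of the first: 2·187.6 = 375.2 Hz.
Fifth harmonic of the second: 5·73.4 = 367.0 Hz.
f_beat = |375.2 − 367.0| = 8.2 Hz.

8.2 Hz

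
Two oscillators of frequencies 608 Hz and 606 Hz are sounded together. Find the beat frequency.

2 Hz

The beat frequency equals the magnitude of the frequency difference.
|608 − 606| = 2 Hz.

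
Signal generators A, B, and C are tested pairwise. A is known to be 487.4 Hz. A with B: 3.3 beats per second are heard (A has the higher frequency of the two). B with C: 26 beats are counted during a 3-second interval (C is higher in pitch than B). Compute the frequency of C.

B is below A, so f_B = 487.4 − 3.3 = 484.1 Hz.
B–C: Beat frequency = 26/3 = 8.6667 Hz.
C is above B, so f_C = 484.1 + 8.6667 = 492.7667 Hz.

492.7667 Hz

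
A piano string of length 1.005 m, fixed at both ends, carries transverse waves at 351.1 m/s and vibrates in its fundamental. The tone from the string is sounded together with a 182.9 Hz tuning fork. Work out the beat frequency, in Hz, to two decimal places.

For a string fixed at both ends, f_n = n·v/(2L) = 1·351.1/(2·1.005) = 174.6766 Hz.
f_beat = |174.6766 − 182.9| = 8.22 Hz.

8.22 Hz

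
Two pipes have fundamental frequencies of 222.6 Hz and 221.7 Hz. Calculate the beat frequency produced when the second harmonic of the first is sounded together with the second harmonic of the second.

Second harmonic of the first: 2·222.6 = 445.2 Hz.
Second harmonic of the second: 2·221.7 = 443.4 Hz.
f_beat = |445.2 − 443.4| = 1.8 Hz.

1.8 Hz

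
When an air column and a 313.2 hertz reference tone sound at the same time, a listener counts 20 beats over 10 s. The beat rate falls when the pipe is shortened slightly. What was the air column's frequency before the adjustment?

Beat frequency = 20/10 = 2 Hz.
|f − 313.2| = 2, so the air column was at either 311.2 Hz or 315.2 Hz.
A shorter pipe has a higher fundamental; the adjustment raises the air column's frequency.
The beat rate fell, so the adjustment moved the air column toward 313.2 Hz — it must have started below the reference.

311.2 Hz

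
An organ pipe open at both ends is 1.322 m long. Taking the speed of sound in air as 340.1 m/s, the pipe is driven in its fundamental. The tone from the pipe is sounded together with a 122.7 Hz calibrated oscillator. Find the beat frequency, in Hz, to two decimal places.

Open pipe: f_n = n·v/(2L) = 1·340.1/(2·1.322) = 128.6309 Hz.
f_beat = |128.6309 − 122.7| = 5.93 Hz.

5.93 Hz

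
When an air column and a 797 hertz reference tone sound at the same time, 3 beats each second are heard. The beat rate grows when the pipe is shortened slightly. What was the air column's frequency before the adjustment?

|f − 797| = 3, so the air column was at either 794 Hz or 800 Hz.
A shorter pipe has a higher fundamental; the adjustment raises the air column's frequency.
The beat rate rose, so the adjustment moved the air column further from 797 Hz — it was already above the reference.

800 Hz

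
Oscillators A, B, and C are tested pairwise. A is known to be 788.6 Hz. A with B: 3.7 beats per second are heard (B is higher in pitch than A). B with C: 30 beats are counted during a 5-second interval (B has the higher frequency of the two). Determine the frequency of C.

B is above A, so f_B = 788.6 + 3.7 = 792.3 Hz.
B–C: Beat frequency = 30/5 = 6 Hz.
C is below B, so f_C = 792.3 − 6 = 786.3 Hz.

786.3 Hz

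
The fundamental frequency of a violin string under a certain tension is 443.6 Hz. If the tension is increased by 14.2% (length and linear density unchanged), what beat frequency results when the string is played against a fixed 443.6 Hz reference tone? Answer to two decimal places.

For a string, f ∝ √T, so the new frequency is 443.6·√1.142 = 474.0505 Hz.
f_beat = |474.0505 − 443.6| = 30.45 Hz.

30.45 Hz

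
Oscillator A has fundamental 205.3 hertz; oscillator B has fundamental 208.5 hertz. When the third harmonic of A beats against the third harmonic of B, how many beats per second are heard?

Third harmonic of the first: 3·205.3 = 615.9 Hz.
Third harmonic of the second: 3·208.5 = 625.5 Hz.
f_beat = |615.9 − 625.5| = 9.6 Hz.

9.6 Hz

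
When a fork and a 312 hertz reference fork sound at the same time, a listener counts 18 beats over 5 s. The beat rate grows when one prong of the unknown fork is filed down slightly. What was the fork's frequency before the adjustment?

315.6 Hz

Beat frequency = 18/5 = 3.6 Hz.
|f − 312| = 3.6, so the fork was at either 308.4 Hz or 315.6 Hz.
Filing a prong removes mass and raises the fork's frequency; the adjustment raises the fork's frequency.
The beat rate rose, so the adjustment moved the fork further from 312 Hz — it was already above the reference.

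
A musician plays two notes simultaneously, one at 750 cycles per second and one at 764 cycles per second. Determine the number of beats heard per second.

14 Hz

f_beat = |f₁ − f₂|.
|750 − 764| = 14 Hz.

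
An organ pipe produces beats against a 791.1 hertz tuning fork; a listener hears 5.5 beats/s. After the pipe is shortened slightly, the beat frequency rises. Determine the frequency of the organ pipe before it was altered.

|f − 791.1| = 5.5, so the organ pipe was at either 785.6 Hz or 796.6 Hz.
A shorter pipe has a higher fundamental; the adjustment raises the organ pipe's frequency.
The beat rate rose, so the adjustment moved the organ pipe further from 791.1 Hz — it was already above the reference.

796.6 Hz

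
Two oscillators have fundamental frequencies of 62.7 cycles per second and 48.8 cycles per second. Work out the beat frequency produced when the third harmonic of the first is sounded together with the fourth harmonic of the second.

Third harmonic of the first: 3·62.7 = 188.1 Hz.
Fourth harmonic of the second: 4·48.8 = 195.2 Hz.
f_beat = |188.1 − 195.2| = 7.1 Hz.

7.1 Hz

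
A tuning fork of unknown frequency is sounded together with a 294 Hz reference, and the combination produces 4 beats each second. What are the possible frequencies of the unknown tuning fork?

|f − 294| = 4, so f = 294 ± 4.

290 Hz or 298 Hz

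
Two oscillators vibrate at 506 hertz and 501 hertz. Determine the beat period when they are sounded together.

f_beat = |506 − 501| = 5 Hz.
Beat period T = 1 / f_beat = 1 / 5 s.

0.200 s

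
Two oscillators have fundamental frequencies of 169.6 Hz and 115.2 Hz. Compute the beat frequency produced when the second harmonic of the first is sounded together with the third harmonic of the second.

Second harmonic of the first: 2·169.6 = 339.2 Hz.
Third harmonic of the second: 3·115.2 = 345.6 Hz.
f_beat = |339.2 − 345.6| = 6.4 Hz.

6.4 Hz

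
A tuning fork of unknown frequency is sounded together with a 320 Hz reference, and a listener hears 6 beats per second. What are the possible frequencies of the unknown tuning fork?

|f − 320| = 6, so f = 320 ± 6.

314 Hz or 326 Hz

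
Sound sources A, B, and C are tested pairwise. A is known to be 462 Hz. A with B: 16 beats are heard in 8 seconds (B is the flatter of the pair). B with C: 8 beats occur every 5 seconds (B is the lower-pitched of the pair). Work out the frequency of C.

461.6 Hz

A–B: Beat frequency = 16/8 = 2 Hz.
B is below A, so f_B = 462 − 2 = 460 Hz.
B–C: Beat frequency = 8/5 = 1.6 Hz.
C is above B, so f_C = 460 + 1.6 = 461.6 Hz.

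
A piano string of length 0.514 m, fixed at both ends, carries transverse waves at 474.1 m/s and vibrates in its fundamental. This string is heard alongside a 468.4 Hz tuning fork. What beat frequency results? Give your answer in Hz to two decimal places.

For a string fixed at both ends, f_n = n·v/(2L) = 1·474.1/(2·0.514) = 461.1868 Hz.
f_beat = |461.1868 − 468.4| = 7.21 Hz.

7.21 Hz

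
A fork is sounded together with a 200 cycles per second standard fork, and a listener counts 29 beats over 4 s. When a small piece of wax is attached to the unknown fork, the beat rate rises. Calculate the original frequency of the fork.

Beat frequency = 29/4 = 7.25 Hz.
|f − 200| = 7.25, so the fork was at either 192.75 Hz or 207.25 Hz.
Loading a fork with wax lowers its frequency; the adjustment lowers the fork's frequency.
The beat rate rose, so the adjustment moved the fork further from 200 Hz — it was already below the reference.

192.75 Hz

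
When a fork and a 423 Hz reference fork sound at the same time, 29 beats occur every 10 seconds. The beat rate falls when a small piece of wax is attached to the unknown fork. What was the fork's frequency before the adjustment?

425.9 Hz

Beat frequency = 29/10 = 2.9 Hz.
|f − 423| = 2.9, so the fork was at either 420.1 Hz or 425.9 Hz.
Loading a fork with wax lowers its frequency; the adjustment lowers the fork's frequency.
The beat rate fell, so the adjustment moved the fork toward 423 Hz — it must have started above the reference.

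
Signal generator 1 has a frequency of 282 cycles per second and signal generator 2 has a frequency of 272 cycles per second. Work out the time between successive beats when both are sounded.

f_beat = |282 − 272| = 10 Hz.
Beat period T = 1 / f_beat = 1 / 10 s.

0.100 s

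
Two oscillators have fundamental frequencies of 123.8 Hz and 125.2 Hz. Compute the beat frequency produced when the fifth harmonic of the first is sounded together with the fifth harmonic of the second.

Fifth harmonic of the first: 5·123.8 = 619.0 Hz.
Fifth harmonic of the second: 5·125.2 = 626.0 Hz.
f_beat = |619.0 − 626.0| = 7.0 Hz.

7.0 Hz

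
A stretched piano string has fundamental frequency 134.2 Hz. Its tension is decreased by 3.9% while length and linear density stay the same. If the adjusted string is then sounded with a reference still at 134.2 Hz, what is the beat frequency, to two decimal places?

For a string, f ∝ √T, so the new frequency is 134.2·√0.961 = 131.5571 Hz.
f_beat = |131.5571 − 134.2| = 2.64 Hz.

2.64 Hz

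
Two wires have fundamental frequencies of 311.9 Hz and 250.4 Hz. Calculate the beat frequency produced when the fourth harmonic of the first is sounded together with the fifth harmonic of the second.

4.4 Hz

Fourth harmonic of the first: 4·311.9 = 1247.6 Hz.
Fifth harmonic of the second: 5·250.4 = 1252.0 Hz.
f_beat = |1247.6 − 1252.0| = 4.4 Hz.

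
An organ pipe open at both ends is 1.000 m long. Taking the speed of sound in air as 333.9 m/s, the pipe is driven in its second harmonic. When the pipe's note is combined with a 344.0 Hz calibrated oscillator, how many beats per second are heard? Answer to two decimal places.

Open pipe: f_n = n·v/(2L) = 2·333.9/(2·1.000) = 333.9000 Hz.
f_beat = |333.9000 − 344.0| = 10.10 Hz.

10.10 Hz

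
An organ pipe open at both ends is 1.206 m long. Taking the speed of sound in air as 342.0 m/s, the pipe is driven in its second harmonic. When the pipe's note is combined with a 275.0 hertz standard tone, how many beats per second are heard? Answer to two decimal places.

8.58 Hz

Open pipe: f_n = n·v/(2L) = 2·342.0/(2·1.206) = 283.5821 Hz.
f_beat = |283.5821 − 275.0| = 8.58 Hz.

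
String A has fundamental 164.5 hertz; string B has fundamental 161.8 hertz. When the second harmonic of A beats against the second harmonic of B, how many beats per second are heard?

Second harmonic of the first: 2·164.5 = 329.0 Hz.
Second harmonic of the second: 2·161.8 = 323.6 Hz.
f_beat = |329.0 − 323.6| = 5.4 Hz.

5.4 Hz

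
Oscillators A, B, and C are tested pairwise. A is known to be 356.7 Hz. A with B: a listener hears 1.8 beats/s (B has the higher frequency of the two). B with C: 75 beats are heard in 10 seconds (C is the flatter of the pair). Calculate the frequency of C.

B is above A, so f_B = 356.7 + 1.8 = 358.5 Hz.
B–C: Beat frequency = 75/10 = 7.5 Hz.
C is below B, so f_C = 358.5 − 7.5 = 351 Hz.

351 Hz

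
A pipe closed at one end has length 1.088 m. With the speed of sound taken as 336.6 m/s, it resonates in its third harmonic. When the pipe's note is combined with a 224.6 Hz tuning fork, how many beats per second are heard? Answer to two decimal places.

Closed pipe (odd harmonics): f_n = n·v/(4L) = 3·336.6/(4·1.088) = 232.0312 Hz.
f_beat = |232.0312 − 224.6| = 7.43 Hz.

7.43 Hz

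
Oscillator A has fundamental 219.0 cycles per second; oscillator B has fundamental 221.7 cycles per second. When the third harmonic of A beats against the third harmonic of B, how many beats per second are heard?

8.1 Hz

Third harmonic of the first: 3·219.0 = 657.0 Hz.
Third harmonic of the second: 3·221.7 = 665.1 Hz.
f_beat = |657.0 − 665.1| = 8.1 Hz.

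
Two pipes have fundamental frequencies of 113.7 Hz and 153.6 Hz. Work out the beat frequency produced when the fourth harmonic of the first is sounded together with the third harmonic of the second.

Fourth harmonic of the first: 4·113.7 = 454.8 Hz.
Third harmonic of the second: 3·153.6 = 460.8 Hz.
f_beat = |454.8 − 460.8| = 6.0 Hz.

6.0 Hz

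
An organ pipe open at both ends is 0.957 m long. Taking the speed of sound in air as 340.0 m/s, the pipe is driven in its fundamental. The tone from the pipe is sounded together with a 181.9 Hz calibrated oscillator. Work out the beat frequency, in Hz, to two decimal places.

4.26 Hz

Open pipe: f_n = n·v/(2L) = 1·340.0/(2·0.957) = 177.6385 Hz.
f_beat = |177.6385 − 181.9| = 4.26 Hz.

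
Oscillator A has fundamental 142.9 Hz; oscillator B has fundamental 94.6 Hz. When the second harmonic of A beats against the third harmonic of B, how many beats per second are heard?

2.0 Hz

Second harmonic of the first: 2·142.9 = 285.8 Hz.
Third harmonic of the second: 3·94.6 = 283.8 Hz.
f_beat = |285.8 − 283.8| = 2.0 Hz.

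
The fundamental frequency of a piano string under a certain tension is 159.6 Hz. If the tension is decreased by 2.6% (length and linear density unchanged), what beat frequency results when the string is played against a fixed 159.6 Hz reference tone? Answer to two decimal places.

For a string, f ∝ √T, so the new frequency is 159.6·√0.974 = 157.5115 Hz.
f_beat = |157.5115 − 159.6| = 2.09 Hz.

2.09 Hz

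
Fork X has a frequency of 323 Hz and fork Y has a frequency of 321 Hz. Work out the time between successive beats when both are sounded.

f_beat = |323 − 321| = 2 Hz.
Beat period T = 1 / f_beat = 1 / 2 s.

0.500 s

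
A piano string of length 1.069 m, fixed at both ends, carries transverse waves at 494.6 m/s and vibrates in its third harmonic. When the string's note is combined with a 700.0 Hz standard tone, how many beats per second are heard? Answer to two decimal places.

5.99 Hz

For a string fixed at both ends, f_n = n·v/(2L) = 3·494.6/(2·1.069) = 694.0131 Hz.
f_beat = |694.0131 − 700.0| = 5.99 Hz.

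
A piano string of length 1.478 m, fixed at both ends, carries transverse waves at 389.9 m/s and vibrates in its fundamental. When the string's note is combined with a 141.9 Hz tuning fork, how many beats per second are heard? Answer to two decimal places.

For a string fixed at both ends, f_n = n·v/(2L) = 1·389.9/(2·1.478) = 131.9012 Hz.
f_beat = |131.9012 − 141.9| = 10.00 Hz.

10.00 Hz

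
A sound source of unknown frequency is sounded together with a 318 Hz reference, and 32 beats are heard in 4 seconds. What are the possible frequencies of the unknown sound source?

Beat frequency = 32/4 = 8 Hz.
|f − 318| = 8, so f = 318 ± 8.

310 Hz or 326 Hz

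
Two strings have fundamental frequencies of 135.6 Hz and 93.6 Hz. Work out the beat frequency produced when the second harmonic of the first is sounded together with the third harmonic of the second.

Second harmonic of the first: 2·135.6 = 271.2 Hz.
Third harmonic of the second: 3·93.6 = 280.8 Hz.
f_beat = |271.2 − 280.8| = 9.6 Hz.

9.6 Hz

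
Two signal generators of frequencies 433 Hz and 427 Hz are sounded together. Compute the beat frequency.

6 Hz

The beat frequency equals the magnitude of the frequency difference.
|433 − 427| = 6 Hz.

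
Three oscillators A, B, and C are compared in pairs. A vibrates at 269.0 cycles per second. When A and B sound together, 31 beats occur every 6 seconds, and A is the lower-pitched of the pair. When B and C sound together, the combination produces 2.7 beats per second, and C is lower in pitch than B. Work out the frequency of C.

271.4667 Hz

A–B: Beat frequency = 31/6 = 5.1667 Hz.
B is above A, so f_B = 269.0 + 5.1667 = 274.1667 Hz.
C is below B, so f_C = 274.1667 − 2.7 = 271.4667 Hz.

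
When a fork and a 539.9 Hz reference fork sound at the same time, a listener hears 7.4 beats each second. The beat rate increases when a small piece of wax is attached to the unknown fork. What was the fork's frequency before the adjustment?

|f − 539.9| = 7.4, so the fork was at either 532.5 Hz or 547.3 Hz.
Loading a fork with wax lowers its frequency; the adjustment lowers the fork's frequency.
The beat rate rose, so the adjustment moved the fork further from 539.9 Hz — it was already below the reference.

532.5 Hz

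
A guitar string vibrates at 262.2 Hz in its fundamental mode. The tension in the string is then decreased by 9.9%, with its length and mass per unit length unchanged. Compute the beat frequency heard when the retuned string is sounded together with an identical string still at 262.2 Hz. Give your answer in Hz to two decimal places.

13.32 Hz

For a string, f ∝ √T, so the new frequency is 262.2·√0.901 = 248.8829 Hz.
f_beat = |248.8829 − 262.2| = 13.32 Hz.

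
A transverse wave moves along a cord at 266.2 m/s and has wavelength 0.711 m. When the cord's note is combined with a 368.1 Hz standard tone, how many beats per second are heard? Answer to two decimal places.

6.30 Hz

Source frequency f = v/λ = 266.2/0.711 = 374.4023 Hz.
f_beat = |374.4023 − 368.1| = 6.30 Hz.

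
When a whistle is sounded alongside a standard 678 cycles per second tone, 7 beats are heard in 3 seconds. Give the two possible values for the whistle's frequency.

675.6667 Hz or 680.3333 Hz

Beat frequency = 7/3 = 2.3333 Hz.
|f − 678| = 2.3333, so f = 678 ± 2.3333.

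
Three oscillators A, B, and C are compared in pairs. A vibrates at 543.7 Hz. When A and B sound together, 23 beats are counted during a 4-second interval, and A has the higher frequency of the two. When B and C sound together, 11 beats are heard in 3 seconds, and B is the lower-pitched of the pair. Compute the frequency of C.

A–B: Beat frequency = 23/4 = 5.75 Hz.
B is below A, so f_B = 543.7 − 5.75 = 537.95 Hz.
B–C: Beat frequency = 11/3 = 3.6667 Hz.
C is above B, so f_C = 537.95 + 3.6667 = 541.6167 Hz.

541.6167 Hz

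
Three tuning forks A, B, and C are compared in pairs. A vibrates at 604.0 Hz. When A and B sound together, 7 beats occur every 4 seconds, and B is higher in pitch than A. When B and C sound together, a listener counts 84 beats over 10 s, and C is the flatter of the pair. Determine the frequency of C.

597.35 Hz

A–B: Beat frequency = 7/4 = 1.75 Hz.
B is above A, so f_B = 604.0 + 1.75 = 605.75 Hz.
B–C: Beat frequency = 84/10 = 8.4 Hz.
C is below B, so f_C = 605.75 − 8.4 = 597.35 Hz.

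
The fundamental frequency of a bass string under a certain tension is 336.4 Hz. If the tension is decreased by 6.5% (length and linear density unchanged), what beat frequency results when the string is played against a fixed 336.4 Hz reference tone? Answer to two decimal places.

11.12 Hz

For a string, f ∝ √T, so the new frequency is 336.4·√0.935 = 325.2833 Hz.
f_beat = |325.2833 − 336.4| = 11.12 Hz.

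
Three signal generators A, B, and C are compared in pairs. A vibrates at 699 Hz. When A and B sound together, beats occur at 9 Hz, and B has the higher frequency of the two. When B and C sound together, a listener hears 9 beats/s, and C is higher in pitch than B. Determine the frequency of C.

B is above A, so f_B = 699 + 9 = 708 Hz.
C is above B, so f_C = 708 + 9 = 717 Hz.

717 Hz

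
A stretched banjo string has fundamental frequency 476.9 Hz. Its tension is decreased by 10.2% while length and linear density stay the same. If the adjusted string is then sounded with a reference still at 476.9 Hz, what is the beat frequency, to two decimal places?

24.98 Hz

For a string, f ∝ √T, so the new frequency is 476.9·√0.898 = 451.9241 Hz.
f_beat = |451.9241 − 476.9| = 24.98 Hz.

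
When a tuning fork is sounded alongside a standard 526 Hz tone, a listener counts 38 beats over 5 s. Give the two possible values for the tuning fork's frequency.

Beat frequency = 38/5 = 7.6 Hz.
|f − 526| = 7.6, so f = 526 ± 7.6.

518.4 Hz or 533.6 Hz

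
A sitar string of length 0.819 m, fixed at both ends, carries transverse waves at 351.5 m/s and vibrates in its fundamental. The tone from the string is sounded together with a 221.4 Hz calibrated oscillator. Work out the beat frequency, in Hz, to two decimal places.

6.81 Hz

For a string fixed at both ends, f_n = n·v/(2L) = 1·351.5/(2·0.819) = 214.5910 Hz.
f_beat = |214.5910 − 221.4| = 6.81 Hz.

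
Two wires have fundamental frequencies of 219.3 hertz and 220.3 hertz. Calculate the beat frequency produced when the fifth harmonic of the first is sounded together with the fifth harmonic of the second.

5.0 Hz

Fifth harmonic of the first: 5·219.3 = 1096.5 Hz.
Fifth harmonic of the second: 5·220.3 = 1101.5 Hz.
f_beat = |1096.5 − 1101.5| = 5.0 Hz.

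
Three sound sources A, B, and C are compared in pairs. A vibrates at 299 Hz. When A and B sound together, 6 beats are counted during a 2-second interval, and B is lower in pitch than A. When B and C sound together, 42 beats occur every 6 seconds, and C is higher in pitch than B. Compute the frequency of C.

303 Hz

A–B: Beat frequency = 6/2 = 3 Hz.
B is below A, so f_B = 299 − 3 = 296 Hz.
B–C: Beat frequency = 42/6 = 7 Hz.
C is above B, so f_C = 296 + 7 = 303 Hz.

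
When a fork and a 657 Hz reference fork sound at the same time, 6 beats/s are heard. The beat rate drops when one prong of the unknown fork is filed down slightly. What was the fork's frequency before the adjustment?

651 Hz

|f − 657| = 6, so the fork was at either 651 Hz or 663 Hz.
Filing a prong removes mass and raises the fork's frequency; the adjustment raises the fork's frequency.
The beat rate fell, so the adjustment moved the fork toward 657 Hz — it must have started below the reference.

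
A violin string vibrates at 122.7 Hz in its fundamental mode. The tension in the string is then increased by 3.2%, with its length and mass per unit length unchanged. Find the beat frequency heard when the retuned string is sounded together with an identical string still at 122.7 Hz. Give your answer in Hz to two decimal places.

1.95 Hz

For a string, f ∝ √T, so the new frequency is 122.7·√1.032 = 124.6477 Hz.
f_beat = |124.6477 − 122.7| = 1.95 Hz.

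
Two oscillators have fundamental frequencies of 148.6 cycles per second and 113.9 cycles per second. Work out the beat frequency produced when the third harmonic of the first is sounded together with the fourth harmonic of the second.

Third harmonic of the first: 3·148.6 = 445.8 Hz.
Fourth harmonic of the second: 4·113.9 = 455.6 Hz.
f_beat = |445.8 − 455.6| = 9.8 Hz.

9.8 Hz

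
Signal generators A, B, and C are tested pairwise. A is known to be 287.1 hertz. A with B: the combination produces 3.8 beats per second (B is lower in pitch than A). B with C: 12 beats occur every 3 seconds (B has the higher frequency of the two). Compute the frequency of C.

279.3 Hz

B is below A, so f_B = 287.1 − 3.8 = 283.3 Hz.
B–C: Beat frequency = 12/3 = 4 Hz.
C is below B, so f_C = 283.3 − 4 = 279.3 Hz.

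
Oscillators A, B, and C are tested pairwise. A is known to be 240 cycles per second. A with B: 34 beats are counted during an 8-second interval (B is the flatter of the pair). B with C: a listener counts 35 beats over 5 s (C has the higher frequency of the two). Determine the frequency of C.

A–B: Beat frequency = 34/8 = 4.25 Hz.
B is below A, so f_B = 240 − 4.25 = 235.75 Hz.
B–C: Beat frequency = 35/5 = 7 Hz.
C is above B, so f_C = 235.75 + 7 = 242.75 Hz.

242.75 Hz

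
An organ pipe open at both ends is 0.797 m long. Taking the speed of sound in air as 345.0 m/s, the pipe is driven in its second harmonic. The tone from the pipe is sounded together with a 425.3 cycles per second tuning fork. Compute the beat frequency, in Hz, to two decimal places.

7.57 Hz

Open pipe: f_n = n·v/(2L) = 2·345.0/(2·0.797) = 432.8733 Hz.
f_beat = |432.8733 − 425.3| = 7.57 Hz.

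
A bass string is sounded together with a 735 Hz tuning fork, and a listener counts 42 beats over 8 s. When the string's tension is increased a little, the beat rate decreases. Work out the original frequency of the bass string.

Beat frequency = 42/8 = 5.25 Hz.
|f − 735| = 5.25, so the bass string was at either 729.75 Hz or 740.25 Hz.
Higher tension means higher frequency; the adjustment raises the bass string's frequency.
The beat rate fell, so the adjustment moved the bass string toward 735 Hz — it must have started below the reference.

729.75 Hz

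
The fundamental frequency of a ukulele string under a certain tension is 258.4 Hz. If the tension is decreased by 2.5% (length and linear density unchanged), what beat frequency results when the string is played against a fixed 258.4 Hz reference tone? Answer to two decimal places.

For a string, f ∝ √T, so the new frequency is 258.4·√0.975 = 255.1496 Hz.
f_beat = |255.1496 − 258.4| = 3.25 Hz.

3.25 Hz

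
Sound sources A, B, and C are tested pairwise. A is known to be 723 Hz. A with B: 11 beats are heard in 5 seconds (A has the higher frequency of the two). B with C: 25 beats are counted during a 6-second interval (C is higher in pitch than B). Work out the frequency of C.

A–B: Beat frequency = 11/5 = 2.2 Hz.
B is below A, so f_B = 723 − 2.2 = 720.8 Hz.
B–C: Beat frequency = 25/6 = 4.1667 Hz.
C is above B, so f_C = 720.8 + 4.1667 = 724.9667 Hz.

724.9667 Hz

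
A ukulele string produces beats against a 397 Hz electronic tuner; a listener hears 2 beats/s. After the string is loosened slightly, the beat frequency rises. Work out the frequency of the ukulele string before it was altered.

395 Hz

|f − 397| = 2, so the ukulele string was at either 395 Hz or 399 Hz.
Reducing tension lowers a string's frequency; the adjustment lowers the ukulele string's frequency.
The beat rate rose, so the adjustment moved the ukulele string further from 397 Hz — it was already below the reference.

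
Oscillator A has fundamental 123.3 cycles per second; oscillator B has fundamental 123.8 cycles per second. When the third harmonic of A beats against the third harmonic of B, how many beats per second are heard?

1.5 Hz

Third harmonic of the first: 3·123.3 = 369.9 Hz.
Third harmonic of the second: 3·123.8 = 371.4 Hz.
f_beat = |369.9 − 371.4| = 1.5 Hz.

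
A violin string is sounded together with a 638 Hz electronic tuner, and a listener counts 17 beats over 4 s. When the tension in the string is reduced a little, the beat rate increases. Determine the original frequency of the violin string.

633.75 Hz

Beat frequency = 17/4 = 4.25 Hz.
|f − 638| = 4.25, so the violin string was at either 633.75 Hz or 642.25 Hz.
Lower tension means lower frequency; the adjustment lowers the violin string's frequency.
The beat rate rose, so the adjustment moved the violin string further from 638 Hz — it was already below the reference.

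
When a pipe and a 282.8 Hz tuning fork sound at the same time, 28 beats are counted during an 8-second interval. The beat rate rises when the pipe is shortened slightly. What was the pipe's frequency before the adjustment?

Beat frequency = 28/8 = 3.5 Hz.
|f − 282.8| = 3.5, so the pipe was at either 279.3 Hz or 286.3 Hz.
A shorter pipe has a higher fundamental; the adjustment raises the pipe's frequency.
The beat rate rose, so the adjustment moved the pipe further from 282.8 Hz — it was already above the reference.

286.3 Hz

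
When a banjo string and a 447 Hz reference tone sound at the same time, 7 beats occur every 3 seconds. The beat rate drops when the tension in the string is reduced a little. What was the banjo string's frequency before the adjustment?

449.3333 Hz

Beat frequency = 7/3 = 2.3333 Hz.
|f − 447| = 2.3333, so the banjo string was at either 444.6667 Hz or 449.3333 Hz.
Lower tension means lower frequency; the adjustment lowers the banjo string's frequency.
The beat rate fell, so the adjustment moved the banjo string toward 447 Hz — it must have started above the reference.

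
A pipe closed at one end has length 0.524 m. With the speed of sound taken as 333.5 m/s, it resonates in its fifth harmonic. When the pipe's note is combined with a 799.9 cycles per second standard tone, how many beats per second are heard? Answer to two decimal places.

4.34 Hz

Closed pipe (odd harmonics): f_n = n·v/(4L) = 5·333.5/(4·0.524) = 795.5630 Hz.
f_beat = |795.5630 − 799.9| = 4.34 Hz.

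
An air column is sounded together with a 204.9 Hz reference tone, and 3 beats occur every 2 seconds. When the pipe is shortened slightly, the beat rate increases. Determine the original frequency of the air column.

Beat frequency = 3/2 = 1.5 Hz.
|f − 204.9| = 1.5, so the air column was at either 203.4 Hz or 206.4 Hz.
A shorter pipe has a higher fundamental; the adjustment raises the air column's frequency.
The beat rate rose, so the adjustment moved the air column further from 204.9 Hz — it was already above the reference.

206.4 Hz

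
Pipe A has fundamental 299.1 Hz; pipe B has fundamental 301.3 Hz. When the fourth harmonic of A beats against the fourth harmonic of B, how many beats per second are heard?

Fourth harmonic of the first: 4·299.1 = 1196.4 Hz.
Fourth harmonic of the second: 4·301.3 = 1205.2 Hz.
f_beat = |1196.4 − 1205.2| = 8.8 Hz.

8.8 Hz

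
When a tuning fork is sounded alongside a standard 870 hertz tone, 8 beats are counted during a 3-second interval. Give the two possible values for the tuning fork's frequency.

Beat frequency = 8/3 = 2.6667 Hz.
|f − 870| = 2.6667, so f = 870 ± 2.6667.

867.3333 Hz or 872.6667 Hz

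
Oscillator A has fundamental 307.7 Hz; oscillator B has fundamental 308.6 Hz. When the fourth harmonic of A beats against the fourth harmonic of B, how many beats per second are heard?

Fourth harmonic of the first: 4·307.7 = 1230.8 Hz.
Fourth harmonic of the second: 4·308.6 = 1234.4 Hz.
f_beat = |1230.8 − 1234.4| = 3.6 Hz.

3.6 Hz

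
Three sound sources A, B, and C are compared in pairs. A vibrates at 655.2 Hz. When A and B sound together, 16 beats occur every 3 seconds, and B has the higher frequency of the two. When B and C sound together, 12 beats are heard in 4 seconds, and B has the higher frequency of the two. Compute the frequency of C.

657.5333 Hz

A–B: Beat frequency = 16/3 = 5.3333 Hz.
B is above A, so f_B = 655.2 + 5.3333 = 660.5333 Hz.
B–C: Beat frequency = 12/4 = 3 Hz.
C is below B, so f_C = 660.5333 − 3 = 657.5333 Hz.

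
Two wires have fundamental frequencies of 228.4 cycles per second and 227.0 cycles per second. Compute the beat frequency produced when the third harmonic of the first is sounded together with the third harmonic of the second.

Third harmonic of the first: 3·228.4 = 685.2 Hz.
Third harmonic of the second: 3·227.0 = 681.0 Hz.
f_beat = |685.2 − 681.0| = 4.2 Hz.

4.2 Hz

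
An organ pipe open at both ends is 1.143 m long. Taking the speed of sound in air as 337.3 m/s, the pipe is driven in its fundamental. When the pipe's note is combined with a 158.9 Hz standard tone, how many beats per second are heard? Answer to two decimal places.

11.35 Hz

Open pipe: f_n = n·v/(2L) = 1·337.3/(2·1.143) = 147.5503 Hz.
f_beat = |147.5503 − 158.9| = 11.35 Hz.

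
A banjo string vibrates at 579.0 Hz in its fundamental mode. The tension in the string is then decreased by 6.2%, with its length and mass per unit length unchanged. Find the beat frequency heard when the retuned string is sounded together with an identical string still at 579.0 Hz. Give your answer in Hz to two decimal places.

18.24 Hz

For a string, f ∝ √T, so the new frequency is 579.0·√0.938 = 560.7638 Hz.
f_beat = |560.7638 − 579.0| = 18.24 Hz.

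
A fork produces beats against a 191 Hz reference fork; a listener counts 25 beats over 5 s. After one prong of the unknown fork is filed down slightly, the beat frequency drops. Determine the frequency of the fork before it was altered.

186 Hz

Beat frequency = 25/5 = 5 Hz.
|f − 191| = 5, so the fork was at either 186 Hz or 196 Hz.
Filing a prong removes mass and raises the fork's frequency; the adjustment raises the fork's frequency.
The beat rate fell, so the adjustment moved the fork toward 191 Hz — it must have started below the reference.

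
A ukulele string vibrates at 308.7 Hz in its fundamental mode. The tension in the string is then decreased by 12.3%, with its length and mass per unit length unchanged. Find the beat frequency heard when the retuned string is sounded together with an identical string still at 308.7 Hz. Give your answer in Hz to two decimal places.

19.61 Hz

For a string, f ∝ √T, so the new frequency is 308.7·√0.877 = 289.0922 Hz.
f_beat = |289.0922 − 308.7| = 19.61 Hz.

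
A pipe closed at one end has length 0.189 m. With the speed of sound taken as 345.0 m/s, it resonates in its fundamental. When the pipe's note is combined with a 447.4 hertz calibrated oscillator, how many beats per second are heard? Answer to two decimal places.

8.95 Hz

Closed pipe (odd harmonics): f_n = n·v/(4L) = 1·345.0/(4·0.189) = 456.3492 Hz.
f_beat = |456.3492 − 447.4| = 8.95 Hz.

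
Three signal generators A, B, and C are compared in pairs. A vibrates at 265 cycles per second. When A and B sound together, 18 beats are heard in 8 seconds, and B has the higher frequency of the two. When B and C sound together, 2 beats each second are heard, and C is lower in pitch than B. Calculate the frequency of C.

A–B: Beat frequency = 18/8 = 2.25 Hz.
B is above A, so f_B = 265 + 2.25 = 267.25 Hz.
C is below B, so f_C = 267.25 − 2 = 265.25 Hz.

265.25 Hz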